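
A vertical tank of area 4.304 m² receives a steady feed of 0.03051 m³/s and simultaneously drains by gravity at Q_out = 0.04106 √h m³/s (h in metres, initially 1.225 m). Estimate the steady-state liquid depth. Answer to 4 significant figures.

Level balance: A dh/dt = 0.03051 − 0.04106 √h. Setting dh/dt = 0:
Q_in = 0.04106 √h_ss ⇒ √h_ss = 0.03051/0.04106 = 0.743059.
h_ss = 0.743059² = 0.552137 m. (Since h₀ = 1.225 m > h_ss, the level will fall toward this value.)

0.5521 m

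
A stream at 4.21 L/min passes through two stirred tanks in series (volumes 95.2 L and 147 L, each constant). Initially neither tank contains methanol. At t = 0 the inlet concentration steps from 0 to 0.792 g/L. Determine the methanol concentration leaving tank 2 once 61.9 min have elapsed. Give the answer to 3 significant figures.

0.504 g/L

Each tank obeys Vᵢ dCᵢ/dt = Q(Cᵢ₋₁ − Cᵢ), so τᵢ = Vᵢ/Q.
τ₁ = 95.2/4.21 = 22.613 min; τ₂ = 147/4.21 = 34.917 min.
Tank 1: C₁ = C_in(1 − e^(−t/τ₁)). Tank 2 (τ₁ ≠ τ₂): C₂ = C_in[1 − (τ₁ e^(−t/τ₁) − τ₂ e^(−t/τ₂))/(τ₁ − τ₂)].
At t = 61.9: e^(−t/τ₁) = 0.064739, e^(−t/τ₂) = 0.16986.
C₂ = 0.792·[1 − (22.613·0.064739 − 34.917·0.16986)/(-12.304)] = 0.792·0.63695 = 0.50446 g/L.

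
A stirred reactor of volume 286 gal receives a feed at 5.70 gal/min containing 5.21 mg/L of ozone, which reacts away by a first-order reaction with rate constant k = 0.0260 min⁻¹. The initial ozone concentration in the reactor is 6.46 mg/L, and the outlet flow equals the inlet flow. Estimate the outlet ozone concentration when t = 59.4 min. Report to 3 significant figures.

2.54 mg/L

V dC/dt = Q(C_in − C) − k V C.
This is linear with rate a = Q/V + k = 0.045930 min⁻¹.
C_ss = Q C_in/(Q + kV) = 2.2607 mg/L; C(t) = C_ss + (C₀ − C_ss) e^(−a t).
C(59.4) = 2.2607 + (4.1993)·e^(−0.045930·59.4) = 2.2607 + (4.1993)·0.065334 = 2.5351 mg/L.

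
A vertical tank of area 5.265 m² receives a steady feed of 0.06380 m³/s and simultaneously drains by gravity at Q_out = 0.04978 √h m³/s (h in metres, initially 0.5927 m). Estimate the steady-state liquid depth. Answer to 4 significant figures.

1.643 m

A dh/dt = Q_in − 0.04978 √h. Steady state requires inflow = outflow:
Q_in = 0.04978 √h_ss ⇒ √h_ss = 0.06380/0.04978 = 1.28164.
h_ss = 1.28164² = 1.64260 m. (Since h₀ = 0.5927 m < h_ss, the level will rise toward this value.)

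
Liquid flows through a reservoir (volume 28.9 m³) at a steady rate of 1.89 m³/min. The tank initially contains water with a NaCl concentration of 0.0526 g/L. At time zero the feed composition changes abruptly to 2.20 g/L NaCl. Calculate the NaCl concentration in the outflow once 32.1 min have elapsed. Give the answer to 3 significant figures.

1.94 g/L

Mass balance on the solute (V constant): V dC/dt = Q(C_in − C).
Time constant τ = V/Q = 28.9/1.89 = 15.291 min.
Integrating: C(t) = C_in + (C₀ − C_in) e^(−t/τ).
C(32.1) = 2.20 + (0.0526 − 2.20)·e^(−32.1/15.291) = 2.20 + (-2.1474)·0.12255 = 1.9368 g/L.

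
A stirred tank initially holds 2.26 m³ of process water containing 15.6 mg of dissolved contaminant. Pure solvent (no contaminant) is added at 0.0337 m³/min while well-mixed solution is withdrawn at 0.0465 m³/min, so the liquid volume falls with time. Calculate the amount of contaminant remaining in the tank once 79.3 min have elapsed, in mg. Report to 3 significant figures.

1.79 mg

Total volume: dV/dt = Q_in − Q_out = -0.012800 m³/min, so V(t) = 2.26 − 0.012800 t and V(79.3) = 1.2450 m³.
Species balance (pure solvent in): dm/dt = −Q_out · m/V(t).
Separate: dm/m = −Q_out dt/V(t) ⇒ ln(m/m₀) = −(Q_out/(Q_in−Q_out)) ln(V/V₀).
m = m₀ (V₀/V)^(Q_out/(Q_in−Q_out)) = 15.6 × (2.26/1.2450)^(-3.6328) = 1.7881 mg.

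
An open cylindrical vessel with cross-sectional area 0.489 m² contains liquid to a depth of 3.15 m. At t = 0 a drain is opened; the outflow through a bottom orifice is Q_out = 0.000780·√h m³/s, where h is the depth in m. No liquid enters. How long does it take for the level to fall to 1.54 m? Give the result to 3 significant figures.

669 s

With no inflow, A dh/dt = −0.000780 √h.
∫ h^(−1/2) dh = −(0.000780/A) ∫ dt, giving 2√h = 2√h₀ − (0.000780/A) t.
t = 2A(√h₀ − √h)/0.000780 = 2·0.489·(√3.15 − √1.54)/0.000780
  = 0.97800 × (1.7748 − 1.2410) / 0.000780 = 669.37 s.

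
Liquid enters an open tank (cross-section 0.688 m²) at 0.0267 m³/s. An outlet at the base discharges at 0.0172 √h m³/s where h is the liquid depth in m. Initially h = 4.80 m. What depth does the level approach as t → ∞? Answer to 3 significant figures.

2.41 m

A dh/dt = Q_in − 0.0172 √h. Steady state requires inflow = outflow:
Q_in = 0.0172 √h_ss ⇒ √h_ss = 0.0267/0.0172 = 1.5523.
h_ss = 1.5523² = 2.4097 m. (Since h₀ = 4.80 m > h_ss, the level will fall toward this value.)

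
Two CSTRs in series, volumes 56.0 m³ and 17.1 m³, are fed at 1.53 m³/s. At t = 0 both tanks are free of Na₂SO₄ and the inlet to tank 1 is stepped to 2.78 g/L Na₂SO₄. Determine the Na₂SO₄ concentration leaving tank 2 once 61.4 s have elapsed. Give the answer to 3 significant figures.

Time constants: τᵢ = Vᵢ/Q for each well-mixed tank.
τ₁ = 56.0/1.53 = 36.601 s; τ₂ = 17.1/1.53 = 11.176 s.
Tank 1: C₁ = C_in(1 − e^(−t/τ₁)). Tank 2 (τ₁ ≠ τ₂): C₂ = C_in[1 − (τ₁ e^(−t/τ₁) − τ₂ e^(−t/τ₂))/(τ₁ − τ₂)].
At t = 61.4: e^(−t/τ₁) = 0.18683, e^(−t/τ₂) = 0.0041127.
C₂ = 2.78·[1 − (36.601·0.18683 − 11.176·0.0041127)/(25.425)] = 2.78·0.73284 = 2.0373 g/L.

2.04 g/L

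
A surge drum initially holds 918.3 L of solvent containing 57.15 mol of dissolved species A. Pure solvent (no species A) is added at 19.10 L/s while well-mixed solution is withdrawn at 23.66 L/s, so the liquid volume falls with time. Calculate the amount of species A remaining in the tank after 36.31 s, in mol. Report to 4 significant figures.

Total volume: dV/dt = Q_in − Q_out = -4.56000 L/s, so V(t) = 918.3 − 4.56000 t and V(36.31) = 752.726 L.
Solute balance: dm/dt = 0 − Q_out C = −Q_out m/V(t).
dm/m = −Q_out dt/(V₀ − 4.56000 t); integrating gives ln(m/m₀) = −(Q_out/(Q_in−Q_out)) ln(V/V₀).
m = m₀ (V₀/V)^(Q_out/(Q_in−Q_out)) = 57.15 × (918.3/752.726)^(-5.18860) = 20.3702 mol.

20.37 mol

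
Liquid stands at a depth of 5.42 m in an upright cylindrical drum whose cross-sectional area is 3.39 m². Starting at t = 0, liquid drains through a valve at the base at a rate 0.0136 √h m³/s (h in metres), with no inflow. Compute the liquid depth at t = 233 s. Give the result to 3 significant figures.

3.46 m

A dh/dt = −Q_out = −0.0136 √h.
This is separable: 2 d(√h)/dt = −0.0136/A, so √h = √h₀ − (0.0136/(2A)) t.
√h = √5.42 − 0.0136·233/(2·3.39) = 2.3281 − 0.46737 = 1.8607.
h = 1.8607² = 3.4623 m.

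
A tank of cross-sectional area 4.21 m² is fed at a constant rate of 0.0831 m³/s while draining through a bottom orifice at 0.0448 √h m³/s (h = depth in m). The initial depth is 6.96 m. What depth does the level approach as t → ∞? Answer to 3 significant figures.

3.44 m

Level balance: A dh/dt = 0.0831 − 0.0448 √h. Setting dh/dt = 0:
Q_in = 0.0448 √h_ss ⇒ √h_ss = 0.0831/0.0448 = 1.8549.
h_ss = 1.8549² = 3.4407 m. (Since h₀ = 6.96 m > h_ss, the level will fall toward this value.)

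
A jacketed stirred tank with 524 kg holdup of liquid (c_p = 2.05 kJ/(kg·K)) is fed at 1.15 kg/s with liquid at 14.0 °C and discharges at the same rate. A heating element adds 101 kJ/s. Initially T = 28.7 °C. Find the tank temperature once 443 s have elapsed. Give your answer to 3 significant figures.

M c_p dT/dt = ṁ c_p (T_in − T) + Q̇.
Rearrange: dT/dt = (T_ss − T)/τ with τ = M/ṁ = 455.65 s and T_ss = T_in + Q̇/(ṁ c_p) = 56.842 °C.
Integrating: T(t) = T_ss + (T₀ − T_ss) e^(−t/τ).
T(443) = 56.842 + (-28.142)·e^(−443/455.65) = 56.842 + (-28.142)·0.37824 = 46.198 °C.

46.2 °C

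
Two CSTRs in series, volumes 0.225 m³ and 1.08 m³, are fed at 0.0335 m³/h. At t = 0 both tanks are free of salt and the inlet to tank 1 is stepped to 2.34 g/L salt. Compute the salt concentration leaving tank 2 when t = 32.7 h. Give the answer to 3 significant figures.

Species balance on tank i: dCᵢ/dt = (Cᵢ₋₁ − Cᵢ)/τᵢ with τᵢ = Vᵢ/Q.
τ₁ = 0.225/0.0335 = 6.7164 h; τ₂ = 1.08/0.0335 = 32.239 h.
Tank 1: C₁ = C_in(1 − e^(−t/τ₁)). Tank 2 (τ₁ ≠ τ₂): C₂ = C_in[1 − (τ₁ e^(−t/τ₁) − τ₂ e^(−t/τ₂))/(τ₁ − τ₂)].
At t = 32.7: e^(−t/τ₁) = 0.0076836, e^(−t/τ₂) = 0.36265.
C₂ = 2.34·[1 − (6.7164·0.0076836 − 32.239·0.36265)/(-25.522)] = 2.34·0.54393 = 1.2728 g/L.

1.27 g/L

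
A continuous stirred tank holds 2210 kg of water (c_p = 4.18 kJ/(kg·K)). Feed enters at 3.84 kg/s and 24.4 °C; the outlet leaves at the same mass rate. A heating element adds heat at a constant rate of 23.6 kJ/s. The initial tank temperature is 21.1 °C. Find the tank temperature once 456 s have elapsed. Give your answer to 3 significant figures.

23.7 °C

Unsteady energy balance on the tank contents: M c_p dT/dt = ṁ c_p (T_in − T) + 23.6.
Rearrange: dT/dt = (T_ss − T)/τ with τ = M/ṁ = 575.52 s and T_ss = T_in + Q̇/(ṁ c_p) = 25.870 °C.
Solution: T(t) = T_ss + (T₀ − T_ss) e^(−t/τ).
T(456) = 25.870 + (-4.7703)·e^(−456/575.52) = 25.870 + (-4.7703)·0.45279 = 23.710 °C.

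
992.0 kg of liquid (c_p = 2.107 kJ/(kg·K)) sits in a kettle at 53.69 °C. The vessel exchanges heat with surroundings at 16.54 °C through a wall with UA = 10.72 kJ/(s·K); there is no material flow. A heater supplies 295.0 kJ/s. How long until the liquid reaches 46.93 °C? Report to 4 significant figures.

236.0 s

Lumped-capacitance energy balance: M c_p dT/dt = UA(T_amb − T) + Q̇.
τ = M c_p/UA = 194.976 s; T_ss = T_amb + Q̇/UA = 16.54 + 295.0/10.72 = 44.0587 °C.
T(t) = T_ss + (T₀ − T_ss)e^(−t/τ); set T = 46.93:
t = −τ ln[(T − T_ss)/(T₀ − T_ss)] = −194.976 · ln(0.298125) = 235.968 s.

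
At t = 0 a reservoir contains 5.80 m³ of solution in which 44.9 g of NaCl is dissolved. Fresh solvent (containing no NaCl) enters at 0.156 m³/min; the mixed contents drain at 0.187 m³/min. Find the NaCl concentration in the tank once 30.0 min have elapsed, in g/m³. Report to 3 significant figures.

3.21 g/m³

Total volume: dV/dt = Q_in − Q_out = -0.031000 m³/min, so V(t) = 5.80 − 0.031000 t and V(30.0) = 4.8700 m³.
No NaCl enters, so dm/dt = −Q_out · (m/V).
dm/m = −Q_out dt/(V₀ − 0.031000 t); integrating gives ln(m/m₀) = −(Q_out/(Q_in−Q_out)) ln(V/V₀).
m = m₀ (V₀/V)^(Q_out/(Q_in−Q_out)) = 44.9 × (5.80/4.8700)^(-6.0323) = 15.646 g.
C = m/V = 15.646/4.8700 = 3.2127 g/m³.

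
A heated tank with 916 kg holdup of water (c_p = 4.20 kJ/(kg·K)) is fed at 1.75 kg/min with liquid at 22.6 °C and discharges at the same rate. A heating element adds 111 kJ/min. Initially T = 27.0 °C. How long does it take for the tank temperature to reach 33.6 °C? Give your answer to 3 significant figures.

Energy balance: M c_p dT/dt = ṁ c_p (T_in − T) + 111.
τ = M/ṁ = 523.43 min; T_ss = T_in + Q̇/(ṁ c_p) = 37.702 °C.
T(t) = T_ss + (T₀ − T_ss) e^(−t/τ). Set T = 33.6:
e^(−t/τ) = (33.6 − 37.702)/(27.0 − 37.702) = 0.38330
t = −523.43 · ln(0.38330) = 501.94 min.

502 min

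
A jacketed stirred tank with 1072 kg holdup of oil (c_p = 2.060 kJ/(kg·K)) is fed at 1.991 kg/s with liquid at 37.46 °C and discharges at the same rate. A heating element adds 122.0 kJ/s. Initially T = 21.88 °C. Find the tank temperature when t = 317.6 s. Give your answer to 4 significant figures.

M c_p dT/dt = ṁ c_p (T_in − T) + Q̇.
τ = M/ṁ = 538.423 s; T_ss = T_in + Q̇/(ṁ c_p) = 37.46 + 122.0/(1.991·2.060) = 67.2055 °C.
Integrating: T(t) = T_ss + (T₀ − T_ss) e^(−t/τ).
T(317.6) = 67.2055 + (-45.3255)·e^(−317.6/538.423) = 67.2055 + (-45.3255)·0.554399 = 42.0771 °C.

42.08 °C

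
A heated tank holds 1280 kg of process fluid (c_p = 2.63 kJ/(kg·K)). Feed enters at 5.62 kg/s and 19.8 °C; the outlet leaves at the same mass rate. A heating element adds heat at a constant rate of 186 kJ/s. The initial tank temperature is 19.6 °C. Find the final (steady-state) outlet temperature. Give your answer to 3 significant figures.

Heat balance on the well-mixed liquid: M c_p dT/dt = ṁ c_p (T_in − T) + 186.
At steady state dT/dt = 0 ⇒ T_ss = T_in + Q̇/(ṁ c_p) = 19.8 + 186/(5.62·2.63) = 32.384 °C.

32.4 °C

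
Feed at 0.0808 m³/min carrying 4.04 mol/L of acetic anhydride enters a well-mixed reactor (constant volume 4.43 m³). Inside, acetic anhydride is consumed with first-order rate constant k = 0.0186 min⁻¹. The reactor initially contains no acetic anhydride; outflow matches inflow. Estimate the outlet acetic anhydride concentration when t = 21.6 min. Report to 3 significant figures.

1.10 mol/L

Accumulation = in − out − consumed: V dC/dt = Q C_in − Q C − k V C.
dC/dt = (Q/V) C_in − (Q/V + k) C; effective rate a = Q/V + k = 0.018239 + 0.0186 = 0.036839 min⁻¹.
C_ss = Q C_in/(Q + kV) = 2.0002 mol/L; C(t) = C_ss + (C₀ − C_ss) e^(−a t).
C(21.6) = 2.0002 + (-2.0002)·e^(−0.036839·21.6) = 2.0002 + (-2.0002)·0.45125 = 1.0976 mol/L.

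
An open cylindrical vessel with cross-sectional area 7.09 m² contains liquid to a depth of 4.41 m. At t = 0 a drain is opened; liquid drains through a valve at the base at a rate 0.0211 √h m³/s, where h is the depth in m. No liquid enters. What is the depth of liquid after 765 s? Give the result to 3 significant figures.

With no inflow, A dh/dt = −0.0211 √h.
Separate and integrate: 2(√h − √h₀) = −(0.0211/A) t.
√h = √4.41 − 0.0211·765/(2·7.09) = 2.1000 − 1.1383 = 0.96167.
h = 0.96167² = 0.92481 m.

0.925 m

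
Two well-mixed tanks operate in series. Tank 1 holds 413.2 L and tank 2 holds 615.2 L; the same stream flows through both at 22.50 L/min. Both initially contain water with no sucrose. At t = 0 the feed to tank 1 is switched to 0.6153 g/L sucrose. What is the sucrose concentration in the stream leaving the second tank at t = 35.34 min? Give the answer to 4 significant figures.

Each tank obeys Vᵢ dCᵢ/dt = Q(Cᵢ₋₁ − Cᵢ), so τᵢ = Vᵢ/Q.
τ₁ = 413.2/22.50 = 18.3644 min; τ₂ = 615.2/22.50 = 27.3422 min.
Tank 1: C₁ = C_in(1 − e^(−t/τ₁)). Tank 2 (τ₁ ≠ τ₂): C₂ = C_in[1 − (τ₁ e^(−t/τ₁) − τ₂ e^(−t/τ₂))/(τ₁ − τ₂)].
At t = 35.34: e^(−t/τ₁) = 0.145968, e^(−t/τ₂) = 0.274582.
C₂ = 0.6153·[1 − (18.3644·0.145968 − 27.3422·0.274582)/(-8.97778)] = 0.6153·0.462332 = 0.284473 g/L.

0.2845 g/L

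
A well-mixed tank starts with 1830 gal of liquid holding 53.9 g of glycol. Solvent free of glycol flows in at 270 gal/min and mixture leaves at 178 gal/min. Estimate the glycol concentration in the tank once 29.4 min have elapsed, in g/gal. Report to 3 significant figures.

Let m(t) be the amount of glycol. Volume: V(t) = V₀ + (Q_in − Q_out) t = 1830 + 92.000 t; V(29.4) = 4534.8 gal.
Species balance (pure solvent in): dm/dt = −Q_out · m/V(t).
Separate: dm/m = −Q_out dt/V(t) ⇒ ln(m/m₀) = −(Q_out/(Q_in−Q_out)) ln(V/V₀).
m = m₀ (V₀/V)^(Q_out/(Q_in−Q_out)) = 53.9 × (1830/4534.8)^(1.9348) = 9.3127 g.
C = m/V = 9.3127/4534.8 = 0.0020536 g/gal.

0.00205 g/gal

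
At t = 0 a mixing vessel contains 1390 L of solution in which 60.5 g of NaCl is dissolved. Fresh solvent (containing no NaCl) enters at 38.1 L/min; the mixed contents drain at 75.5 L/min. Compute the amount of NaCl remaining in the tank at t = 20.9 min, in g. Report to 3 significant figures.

Let m(t) be the amount of NaCl. Volume: V(t) = V₀ + (Q_in − Q_out) t = 1390 − 37.400 t; V(20.9) = 608.34 L.
Solute balance: dm/dt = 0 − Q_out C = −Q_out m/V(t).
dm/m = −Q_out dt/(V₀ − 37.400 t); integrating gives ln(m/m₀) = −(Q_out/(Q_in−Q_out)) ln(V/V₀).
m = m₀ (V₀/V)^(Q_out/(Q_in−Q_out)) = 60.5 × (1390/608.34)^(-2.0187) = 11.410 g.

11.4 g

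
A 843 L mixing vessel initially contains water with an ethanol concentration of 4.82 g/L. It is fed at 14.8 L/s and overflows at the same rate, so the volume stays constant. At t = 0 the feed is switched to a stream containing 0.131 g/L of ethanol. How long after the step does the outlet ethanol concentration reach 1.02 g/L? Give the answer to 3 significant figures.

Species balance: V dC/dt = Q(C_in − C) ⇒ τ = V/Q = 56.959 s.
C(t) = C_in + (C₀ − C_in) e^(−t/τ). Set C = 1.02 and solve for t:
e^(−t/τ) = (C − C_in)/(C₀ − C_in) = (1.02 − 0.131)/(4.82 − 0.131) = 0.18959
t = −τ ln(…) = 56.959 × 1.6629 = 94.717 s.

94.7 s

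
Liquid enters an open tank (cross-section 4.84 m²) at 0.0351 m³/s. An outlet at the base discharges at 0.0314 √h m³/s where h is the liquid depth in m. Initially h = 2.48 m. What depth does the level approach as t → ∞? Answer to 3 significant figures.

1.25 m

Level balance: A dh/dt = 0.0351 − 0.0314 √h. Setting dh/dt = 0:
Q_in = 0.0314 √h_ss ⇒ √h_ss = 0.0351/0.0314 = 1.1178.
h_ss = 1.1178² = 1.2496 m. (Since h₀ = 2.48 m > h_ss, the level will fall toward this value.)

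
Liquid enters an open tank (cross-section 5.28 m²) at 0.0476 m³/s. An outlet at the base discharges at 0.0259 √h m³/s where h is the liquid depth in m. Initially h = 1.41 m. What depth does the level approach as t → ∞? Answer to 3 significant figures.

Level balance: A dh/dt = 0.0476 − 0.0259 √h. Setting dh/dt = 0:
Q_in = 0.0259 √h_ss ⇒ √h_ss = 0.0476/0.0259 = 1.8378.
h_ss = 1.8378² = 3.3776 m. (Since h₀ = 1.41 m < h_ss, the level will rise toward this value.)

3.38 m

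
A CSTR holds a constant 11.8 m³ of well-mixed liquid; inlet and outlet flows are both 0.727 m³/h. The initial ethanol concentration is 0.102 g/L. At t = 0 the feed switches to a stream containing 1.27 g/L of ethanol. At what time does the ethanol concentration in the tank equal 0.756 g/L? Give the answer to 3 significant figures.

Unsteady species balance (constant V, well mixed): V dC/dt = Q(C_in − C), so τ = V/Q = 16.231 h.
C(t) = C_in + (C₀ − C_in) e^(−t/τ). Set C = 0.756 and solve for t:
e^(−t/τ) = (C − C_in)/(C₀ − C_in) = (0.756 − 1.27)/(0.102 − 1.27) = 0.44007
t = −τ ln(…) = 16.231 × 0.82082 = 13.323 h.

13.3 h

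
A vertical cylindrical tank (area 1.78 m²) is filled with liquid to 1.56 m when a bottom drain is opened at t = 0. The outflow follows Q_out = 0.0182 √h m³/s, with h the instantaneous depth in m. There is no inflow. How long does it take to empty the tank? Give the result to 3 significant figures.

A dh/dt = −Q_out = −0.0182 √h.
∫ h^(−1/2) dh = −(0.0182/A) ∫ dt, giving 2√h = 2√h₀ − (0.0182/A) t.
Set h = 0: 2√h₀ = (0.0182/A) t_empty ⇒ t_empty = 2A√h₀/0.0182.
t_empty = 2·1.78·√1.56/0.0182 = 3.5600·1.2490/0.0182 = 244.31 s.

244 s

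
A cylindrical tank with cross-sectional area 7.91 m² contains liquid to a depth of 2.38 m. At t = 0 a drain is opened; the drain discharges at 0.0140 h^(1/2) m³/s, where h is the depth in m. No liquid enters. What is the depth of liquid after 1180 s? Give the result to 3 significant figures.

0.248 m

With no inflow, A dh/dt = −0.0140 √h.
∫ h^(−1/2) dh = −(0.0140/A) ∫ dt, giving 2√h = 2√h₀ − (0.0140/A) t.
√h = √2.38 − 0.0140·1180/(2·7.91) = 1.5427 − 1.0442 = 0.49848.
h = 0.49848² = 0.24848 m.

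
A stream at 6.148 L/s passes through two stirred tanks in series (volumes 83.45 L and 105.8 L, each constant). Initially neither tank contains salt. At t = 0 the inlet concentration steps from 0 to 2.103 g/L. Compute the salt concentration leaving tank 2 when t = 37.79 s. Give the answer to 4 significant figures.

Species balance on tank i: dCᵢ/dt = (Cᵢ₋₁ − Cᵢ)/τᵢ with τᵢ = Vᵢ/Q.
τ₁ = 83.45/6.148 = 13.5735 s; τ₂ = 105.8/6.148 = 17.2088 s.
Solving the cascade with C₁(0)=C₂(0)=0 gives C₂(t) = C_in[1 − (τ₁ e^(−t/τ₁) − τ₂ e^(−t/τ₂))/(τ₁ − τ₂)].
At t = 37.79: e^(−t/τ₁) = 0.0617848, e^(−t/τ₂) = 0.111251.
C₂ = 2.103·[1 − (13.5735·0.0617848 − 17.2088·0.111251)/(-3.63533)] = 2.103·0.704052 = 1.48062 g/L.

1.481 g/L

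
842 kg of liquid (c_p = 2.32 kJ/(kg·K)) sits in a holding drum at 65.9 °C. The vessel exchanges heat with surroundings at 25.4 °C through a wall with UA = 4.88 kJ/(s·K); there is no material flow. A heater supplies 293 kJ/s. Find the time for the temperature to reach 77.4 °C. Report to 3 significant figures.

Lumped-capacitance energy balance: M c_p dT/dt = UA(T_amb − T) + Q̇.
τ = M c_p/UA = 400.30 s; T_ss = T_amb + Q̇/UA = 25.4 + 293/4.88 = 85.441 °C.
T(t) = T_ss + (T₀ − T_ss)e^(−t/τ); set T = 77.4:
t = −τ ln[(T − T_ss)/(T₀ − T_ss)] = −400.30 · ln(0.41149) = 355.45 s.

355 s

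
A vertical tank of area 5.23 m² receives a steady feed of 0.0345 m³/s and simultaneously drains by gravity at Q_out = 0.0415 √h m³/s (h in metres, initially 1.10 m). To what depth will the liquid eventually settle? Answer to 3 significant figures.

Accumulation of liquid (constant cross-section A): A dh/dt = Q_in − 0.0415 √h. At steady state dh/dt = 0:
Q_in = 0.0415 √h_ss ⇒ √h_ss = 0.0345/0.0415 = 0.83133.
h_ss = 0.83133² = 0.69110 m. (Since h₀ = 1.10 m > h_ss, the level will fall toward this value.)

0.691 m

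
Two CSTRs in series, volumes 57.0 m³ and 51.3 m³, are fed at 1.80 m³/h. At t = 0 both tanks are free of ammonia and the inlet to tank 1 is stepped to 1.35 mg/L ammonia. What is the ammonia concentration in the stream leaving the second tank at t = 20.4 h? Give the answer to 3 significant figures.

0.200 mg/L

Species balance on tank i: dCᵢ/dt = (Cᵢ₋₁ − Cᵢ)/τᵢ with τᵢ = Vᵢ/Q.
τ₁ = 57.0/1.80 = 31.667 h; τ₂ = 51.3/1.80 = 28.500 h.
Solving the cascade with C₁(0)=C₂(0)=0 gives C₂(t) = C_in[1 − (τ₁ e^(−t/τ₁) − τ₂ e^(−t/τ₂))/(τ₁ − τ₂)].
At t = 20.4: e^(−t/τ₁) = 0.52508, e^(−t/τ₂) = 0.48881.
C₂ = 1.35·[1 − (31.667·0.52508 − 28.500·0.48881)/(3.1667)] = 1.35·0.14849 = 0.20046 mg/L.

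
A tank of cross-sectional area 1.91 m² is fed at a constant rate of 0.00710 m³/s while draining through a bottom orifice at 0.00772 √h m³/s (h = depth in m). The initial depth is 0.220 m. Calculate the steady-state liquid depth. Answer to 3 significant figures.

Accumulation of liquid (constant cross-section A): A dh/dt = Q_in − 0.00772 √h. At steady state dh/dt = 0:
Q_in = 0.00772 √h_ss ⇒ √h_ss = 0.00710/0.00772 = 0.91969.
h_ss = 0.91969² = 0.84583 m. (Since h₀ = 0.220 m < h_ss, the level will rise toward this value.)

0.846 m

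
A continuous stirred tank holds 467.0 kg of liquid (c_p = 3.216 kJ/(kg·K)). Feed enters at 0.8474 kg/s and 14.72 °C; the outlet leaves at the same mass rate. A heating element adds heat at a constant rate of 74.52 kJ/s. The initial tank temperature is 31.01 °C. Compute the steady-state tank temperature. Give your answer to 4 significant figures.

M c_p dT/dt = ṁ c_p (T_in − T) + Q̇.
At steady state dT/dt = 0 ⇒ T_ss = T_in + Q̇/(ṁ c_p) = 14.72 + 74.52/(0.8474·3.216) = 42.0644 °C.

42.06 °C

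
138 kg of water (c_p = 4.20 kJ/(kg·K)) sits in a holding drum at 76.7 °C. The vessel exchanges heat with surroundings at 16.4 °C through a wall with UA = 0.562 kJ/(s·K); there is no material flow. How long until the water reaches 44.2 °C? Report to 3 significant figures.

Lumped-capacitance energy balance: M c_p dT/dt = UA(T_amb − T).
τ = M c_p/UA = 1031.3 s; T_ss = T_amb = 16.400 °C.
T(t) = T_ss + (T₀ − T_ss)e^(−t/τ); set T = 44.2:
t = −τ ln[(T − T_ss)/(T₀ − T_ss)] = −1031.3 · ln(0.46103) = 798.54 s.

799 s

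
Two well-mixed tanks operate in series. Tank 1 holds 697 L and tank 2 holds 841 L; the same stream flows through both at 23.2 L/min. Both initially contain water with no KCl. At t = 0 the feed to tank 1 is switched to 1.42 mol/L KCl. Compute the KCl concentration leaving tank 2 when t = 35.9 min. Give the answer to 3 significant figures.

0.420 mol/L

Time constants: τᵢ = Vᵢ/Q for each well-mixed tank.
τ₁ = 697/23.2 = 30.043 min; τ₂ = 841/23.2 = 36.250 min.
Tank 1: C₁ = C_in(1 − e^(−t/τ₁)). Tank 2 (τ₁ ≠ τ₂): C₂ = C_in[1 − (τ₁ e^(−t/τ₁) − τ₂ e^(−t/τ₂))/(τ₁ − τ₂)].
At t = 35.9: e^(−t/τ₁) = 0.30272, e^(−t/τ₂) = 0.37145.
C₂ = 1.42·[1 − (30.043·0.30272 − 36.250·0.37145)/(-6.2069)] = 1.42·0.29588 = 0.42015 mol/L.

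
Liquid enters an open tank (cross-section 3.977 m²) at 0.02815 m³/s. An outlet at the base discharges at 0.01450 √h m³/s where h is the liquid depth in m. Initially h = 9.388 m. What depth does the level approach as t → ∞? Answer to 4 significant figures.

Level balance: A dh/dt = 0.02815 − 0.01450 √h. Setting dh/dt = 0:
Q_in = 0.01450 √h_ss ⇒ √h_ss = 0.02815/0.01450 = 1.94138.
h_ss = 1.94138² = 3.76895 m. (Since h₀ = 9.388 m > h_ss, the level will fall toward this value.)

3.769 m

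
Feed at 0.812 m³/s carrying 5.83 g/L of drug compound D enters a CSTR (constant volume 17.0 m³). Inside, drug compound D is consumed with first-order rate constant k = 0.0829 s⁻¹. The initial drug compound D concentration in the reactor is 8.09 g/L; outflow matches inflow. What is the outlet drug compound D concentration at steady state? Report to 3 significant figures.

V dC/dt = Q(C_in − C) − k V C.
Steady state (dC/dt = 0): C_ss = Q C_in/(Q + kV) = C_in/(1 + kV/Q).
C_ss = 0.812·5.83/(0.812 + 0.0829·17.0) = 4.7340/2.2213 = 2.1312 g/L.

2.13 g/L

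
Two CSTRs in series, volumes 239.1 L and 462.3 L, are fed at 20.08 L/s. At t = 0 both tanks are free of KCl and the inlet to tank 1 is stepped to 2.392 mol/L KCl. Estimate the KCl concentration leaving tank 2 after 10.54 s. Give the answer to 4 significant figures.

0.3149 mol/L

Species balance on tank i: dCᵢ/dt = (Cᵢ₋₁ − Cᵢ)/τᵢ with τᵢ = Vᵢ/Q.
τ₁ = 239.1/20.08 = 11.9074 s; τ₂ = 462.3/20.08 = 23.0229 s.
Solving the cascade with C₁(0)=C₂(0)=0 gives C₂(t) = C_in[1 − (τ₁ e^(−t/τ₁) − τ₂ e^(−t/τ₂))/(τ₁ − τ₂)].
At t = 10.54: e^(−t/τ₁) = 0.412646, e^(−t/τ₂) = 0.632671.
C₂ = 2.392·[1 − (11.9074·0.412646 − 23.0229·0.632671)/(-11.1155)] = 2.392·0.131630 = 0.314859 mol/L.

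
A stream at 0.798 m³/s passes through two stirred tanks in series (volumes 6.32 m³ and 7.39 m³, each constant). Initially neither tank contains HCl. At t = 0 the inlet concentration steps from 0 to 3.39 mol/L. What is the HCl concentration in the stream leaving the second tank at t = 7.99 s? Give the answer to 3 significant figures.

Each tank obeys Vᵢ dCᵢ/dt = Q(Cᵢ₋₁ − Cᵢ), so τᵢ = Vᵢ/Q.
τ₁ = 6.32/0.798 = 7.9198 s; τ₂ = 7.39/0.798 = 9.2607 s.
Tank 1: C₁ = C_in(1 − e^(−t/τ₁)). Tank 2 (τ₁ ≠ τ₂): C₂ = C_in[1 − (τ₁ e^(−t/τ₁) − τ₂ e^(−t/τ₂))/(τ₁ − τ₂)].
At t = 7.99: e^(−t/τ₁) = 0.36463, e^(−t/τ₂) = 0.42198.
C₂ = 3.39·[1 − (7.9198·0.36463 − 9.2607·0.42198)/(-1.3409)] = 3.39·0.23928 = 0.81115 mol/L.

0.811 mol/L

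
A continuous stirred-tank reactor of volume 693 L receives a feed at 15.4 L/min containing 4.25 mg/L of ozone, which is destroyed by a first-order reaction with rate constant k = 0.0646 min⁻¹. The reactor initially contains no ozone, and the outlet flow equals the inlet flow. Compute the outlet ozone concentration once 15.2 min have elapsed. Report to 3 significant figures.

Species balance: V dC/dt = Q C_in − Q C − k V C.
dC/dt = (Q/V) C_in − (Q/V + k) C; effective rate a = Q/V + k = 0.022222 + 0.0646 = 0.086822 min⁻¹.
C_ss = Q C_in/(Q + kV) = 1.0878 mg/L; C(t) = C_ss + (C₀ − C_ss) e^(−a t).
C(15.2) = 1.0878 + (-1.0878)·e^(−0.086822·15.2) = 1.0878 + (-1.0878)·0.26722 = 0.79712 mg/L.

0.797 mg/L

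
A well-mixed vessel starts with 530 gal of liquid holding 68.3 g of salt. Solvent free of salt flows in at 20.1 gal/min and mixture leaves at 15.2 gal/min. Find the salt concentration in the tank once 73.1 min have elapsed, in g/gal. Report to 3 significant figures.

Total volume: dV/dt = Q_in − Q_out = 4.9000 gal/min, so V(t) = 530 + 4.9000 t and V(73.1) = 888.19 gal.
Species balance (pure solvent in): dm/dt = −Q_out · m/V(t).
Separate: dm/m = −Q_out dt/V(t) ⇒ ln(m/m₀) = −(Q_out/(Q_in−Q_out)) ln(V/V₀).
m = m₀ (V₀/V)^(Q_out/(Q_in−Q_out)) = 68.3 × (530/888.19)^(3.1020) = 13.767 g.
C = m/V = 13.767/888.19 = 0.015500 g/gal.

0.0155 g/gal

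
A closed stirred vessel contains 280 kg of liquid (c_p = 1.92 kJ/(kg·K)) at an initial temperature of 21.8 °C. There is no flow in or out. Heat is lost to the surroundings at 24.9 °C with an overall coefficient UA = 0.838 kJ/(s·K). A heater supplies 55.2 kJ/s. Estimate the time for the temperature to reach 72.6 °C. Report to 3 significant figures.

856 s

Unsteady energy balance on the tank contents: M c_p dT/dt = −UA(T − T_amb) + Q̇.
τ = M c_p/UA = 641.53 s; T_ss = T_amb + Q̇/UA = 24.9 + 55.2/0.838 = 90.771 °C.
T(t) = T_ss + (T₀ − T_ss)e^(−t/τ); set T = 72.6:
t = −τ ln[(T − T_ss)/(T₀ − T_ss)] = −641.53 · ln(0.26346) = 855.70 s.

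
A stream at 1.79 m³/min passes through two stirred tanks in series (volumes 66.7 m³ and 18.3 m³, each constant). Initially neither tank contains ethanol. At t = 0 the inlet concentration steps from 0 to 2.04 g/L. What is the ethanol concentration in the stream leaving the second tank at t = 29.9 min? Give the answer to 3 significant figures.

0.821 g/L

Time constants: τᵢ = Vᵢ/Q for each well-mixed tank.
τ₁ = 66.7/1.79 = 37.263 min; τ₂ = 18.3/1.79 = 10.223 min.
Tank 1: C₁ = C_in(1 − e^(−t/τ₁)). Tank 2 (τ₁ ≠ τ₂): C₂ = C_in[1 − (τ₁ e^(−t/τ₁) − τ₂ e^(−t/τ₂))/(τ₁ − τ₂)].
At t = 29.9: e^(−t/τ₁) = 0.44825, e^(−t/τ₂) = 0.053684.
C₂ = 2.04·[1 − (37.263·0.44825 − 10.223·0.053684)/(27.039)] = 2.04·0.40257 = 0.82124 g/L.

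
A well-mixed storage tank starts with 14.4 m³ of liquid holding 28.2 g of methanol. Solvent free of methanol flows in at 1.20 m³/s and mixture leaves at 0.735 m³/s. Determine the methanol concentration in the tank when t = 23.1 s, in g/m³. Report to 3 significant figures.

Let m(t) be the amount of methanol. Volume: V(t) = V₀ + (Q_in − Q_out) t = 14.4 + 0.46500 t; V(23.1) = 25.142 m³.
Solute balance: dm/dt = 0 − Q_out C = −Q_out m/V(t).
dm/m = −Q_out dt/(V₀ + 0.46500 t); integrating gives ln(m/m₀) = −(Q_out/(Q_in−Q_out)) ln(V/V₀).
m = m₀ (V₀/V)^(Q_out/(Q_in−Q_out)) = 28.2 × (14.4/25.142)^(1.5806) = 11.687 g.
C = m/V = 11.687/25.142 = 0.46483 g/m³.

0.465 g/m³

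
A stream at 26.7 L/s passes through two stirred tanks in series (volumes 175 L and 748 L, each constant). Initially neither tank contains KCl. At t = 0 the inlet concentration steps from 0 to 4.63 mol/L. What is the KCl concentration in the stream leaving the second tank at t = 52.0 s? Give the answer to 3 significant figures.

Each tank obeys Vᵢ dCᵢ/dt = Q(Cᵢ₋₁ − Cᵢ), so τᵢ = Vᵢ/Q.
τ₁ = 175/26.7 = 6.5543 s; τ₂ = 748/26.7 = 28.015 s.
Solving the cascade with C₁(0)=C₂(0)=0 gives C₂(t) = C_in[1 − (τ₁ e^(−t/τ₁) − τ₂ e^(−t/τ₂))/(τ₁ − τ₂)].
At t = 52.0: e^(−t/τ₁) = 0.00035845, e^(−t/τ₂) = 0.15627.
C₂ = 4.63·[1 − (6.5543·0.00035845 − 28.015·0.15627)/(-21.461)] = 4.63·0.79611 = 3.6860 mol/L.

3.69 mol/L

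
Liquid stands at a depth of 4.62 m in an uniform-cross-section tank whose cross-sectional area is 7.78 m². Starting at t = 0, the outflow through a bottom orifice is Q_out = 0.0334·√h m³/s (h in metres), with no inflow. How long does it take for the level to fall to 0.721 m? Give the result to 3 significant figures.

606 s

With no inflow, A dh/dt = −0.0334 √h.
This is separable: 2 d(√h)/dt = −0.0334/A, so √h = √h₀ − (0.0334/(2A)) t.
t = 2A(√h₀ − √h)/0.0334 = 2·7.78·(√4.62 − √0.721)/0.0334
  = 15.560 × (2.1494 − 0.84912) / 0.0334 = 605.77 s.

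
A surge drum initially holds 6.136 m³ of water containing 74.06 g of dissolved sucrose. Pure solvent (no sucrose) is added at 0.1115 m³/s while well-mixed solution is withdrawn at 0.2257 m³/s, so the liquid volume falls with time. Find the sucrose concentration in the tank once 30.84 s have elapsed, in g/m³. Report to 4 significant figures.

5.247 g/m³

Total volume: dV/dt = Q_in − Q_out = -0.114200 m³/s, so V(t) = 6.136 − 0.114200 t and V(30.84) = 2.61407 m³.
Species balance (pure solvent in): dm/dt = −Q_out · m/V(t).
dm/m = −Q_out dt/(V₀ − 0.114200 t); integrating gives ln(m/m₀) = −(Q_out/(Q_in−Q_out)) ln(V/V₀).
m = m₀ (V₀/V)^(Q_out/(Q_in−Q_out)) = 74.06 × (6.136/2.61407)^(-1.97636) = 13.7154 g.
C = m/V = 13.7154/2.61407 = 5.24677 g/m³.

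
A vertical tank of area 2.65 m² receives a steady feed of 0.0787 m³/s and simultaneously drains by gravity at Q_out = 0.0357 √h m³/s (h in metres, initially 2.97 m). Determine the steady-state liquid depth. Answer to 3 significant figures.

4.86 m

Volume balance on the tank: A dh/dt = Q_in − 0.0357 √h. At steady state dh/dt = 0:
Q_in = 0.0357 √h_ss ⇒ √h_ss = 0.0787/0.0357 = 2.2045.
h_ss = 2.2045² = 4.8597 m. (Since h₀ = 2.97 m < h_ss, the level will rise toward this value.)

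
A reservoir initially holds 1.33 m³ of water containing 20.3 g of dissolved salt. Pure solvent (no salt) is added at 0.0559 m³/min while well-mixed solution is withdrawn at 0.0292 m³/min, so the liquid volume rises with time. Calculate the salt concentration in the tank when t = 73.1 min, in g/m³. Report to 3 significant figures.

2.30 g/m³

Total volume: dV/dt = Q_in − Q_out = 0.026700 m³/min, so V(t) = 1.33 + 0.026700 t and V(73.1) = 3.2818 m³.
Solute balance: dm/dt = 0 − Q_out C = −Q_out m/V(t).
dm/m = −Q_out dt/(V₀ + 0.026700 t); integrating gives ln(m/m₀) = −(Q_out/(Q_in−Q_out)) ln(V/V₀).
m = m₀ (V₀/V)^(Q_out/(Q_in−Q_out)) = 20.3 × (1.33/3.2818)^(1.0936) = 7.5598 g.
C = m/V = 7.5598/3.2818 = 2.3036 g/m³.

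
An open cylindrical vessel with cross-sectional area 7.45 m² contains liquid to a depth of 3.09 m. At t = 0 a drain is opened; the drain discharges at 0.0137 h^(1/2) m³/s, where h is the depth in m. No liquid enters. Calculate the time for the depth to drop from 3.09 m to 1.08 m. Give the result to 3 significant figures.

782 s

A dh/dt = −Q_out = −0.0137 √h.
∫ h^(−1/2) dh = −(0.0137/A) ∫ dt, giving 2√h = 2√h₀ − (0.0137/A) t.
t = 2A(√h₀ − √h)/0.0137 = 2·7.45·(√3.09 − √1.08)/0.0137
  = 14.900 × (1.7578 − 1.0392) / 0.0137 = 781.55 s.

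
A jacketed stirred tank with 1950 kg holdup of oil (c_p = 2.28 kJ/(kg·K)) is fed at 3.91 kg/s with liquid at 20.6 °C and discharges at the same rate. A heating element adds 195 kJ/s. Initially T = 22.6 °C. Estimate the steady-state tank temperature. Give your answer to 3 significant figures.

42.5 °C

M c_p dT/dt = ṁ c_p (T_in − T) + Q̇.
At steady state dT/dt = 0 ⇒ T_ss = T_in + Q̇/(ṁ c_p) = 20.6 + 195/(3.91·2.28) = 42.474 °C.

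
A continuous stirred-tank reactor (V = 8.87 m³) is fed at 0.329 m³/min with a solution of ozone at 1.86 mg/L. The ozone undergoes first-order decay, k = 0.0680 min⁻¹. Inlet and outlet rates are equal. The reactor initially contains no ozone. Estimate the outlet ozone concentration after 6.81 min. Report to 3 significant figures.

Species balance: V dC/dt = Q C_in − Q C − k V C.
dC/dt = (Q/V) C_in − (Q/V + k) C; effective rate a = Q/V + k = 0.037091 + 0.0680 = 0.10509 min⁻¹.
C_ss = Q C_in/(Q + kV) = 0.65648 mg/L; C(t) = C_ss + (C₀ − C_ss) e^(−a t).
C(6.81) = 0.65648 + (-0.65648)·e^(−0.10509·6.81) = 0.65648 + (-0.65648)·0.48886 = 0.33555 mg/L.

0.336 mg/L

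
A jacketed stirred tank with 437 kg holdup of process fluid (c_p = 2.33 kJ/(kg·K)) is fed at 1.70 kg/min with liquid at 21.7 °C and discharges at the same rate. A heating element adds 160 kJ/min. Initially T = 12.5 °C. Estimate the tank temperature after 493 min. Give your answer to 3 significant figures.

54.8 °C

Unsteady energy balance on the tank contents: M c_p dT/dt = ṁ c_p (T_in − T) + 160.
Rearrange: dT/dt = (T_ss − T)/τ with τ = M/ṁ = 257.06 min and T_ss = T_in + Q̇/(ṁ c_p) = 62.094 °C.
This is linear first-order; T(t) = T_ss + (T₀ − T_ss) e^(−t/τ).
T(493) = 62.094 + (-49.594)·e^(−493/257.06) = 62.094 + (-49.594)·0.14692 = 54.807 °C.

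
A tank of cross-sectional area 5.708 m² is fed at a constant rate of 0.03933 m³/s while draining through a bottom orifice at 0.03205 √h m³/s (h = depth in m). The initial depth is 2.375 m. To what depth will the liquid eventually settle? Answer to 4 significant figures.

Volume balance on the tank: A dh/dt = Q_in − 0.03205 √h. At steady state dh/dt = 0:
Q_in = 0.03205 √h_ss ⇒ √h_ss = 0.03933/0.03205 = 1.22715.
h_ss = 1.22715² = 1.50589 m. (Since h₀ = 2.375 m > h_ss, the level will fall toward this value.)

1.506 m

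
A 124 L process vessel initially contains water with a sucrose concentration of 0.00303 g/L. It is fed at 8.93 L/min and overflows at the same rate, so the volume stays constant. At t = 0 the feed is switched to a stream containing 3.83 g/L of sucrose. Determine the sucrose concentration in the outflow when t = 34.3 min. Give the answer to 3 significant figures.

3.51 g/L

Mass balance on the solute (V constant): V dC/dt = Q(C_in − C).
Rewrite as dC/dt + C/τ = C_in/τ, τ = V/Q = 13.886 min.
Integrating: C(t) = C_in + (C₀ − C_in) e^(−t/τ).
C(34.3) = 3.83 + (0.00303 − 3.83)·e^(−34.3/13.886) = 3.83 + (-3.8270)·0.084572 = 3.5063 g/L.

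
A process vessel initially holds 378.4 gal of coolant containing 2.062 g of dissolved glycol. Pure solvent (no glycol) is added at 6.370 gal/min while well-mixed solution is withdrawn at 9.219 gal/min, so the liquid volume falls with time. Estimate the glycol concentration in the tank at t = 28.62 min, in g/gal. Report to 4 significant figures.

0.003167 g/gal

Total volume: dV/dt = Q_in − Q_out = -2.84900 gal/min, so V(t) = 378.4 − 2.84900 t and V(28.62) = 296.862 gal.
No glycol enters, so dm/dt = −Q_out · (m/V).
Separate: dm/m = −Q_out dt/V(t) ⇒ ln(m/m₀) = −(Q_out/(Q_in−Q_out)) ln(V/V₀).
m = m₀ (V₀/V)^(Q_out/(Q_in−Q_out)) = 2.062 × (378.4/296.862)^(-3.23587) = 0.940237 g.
C = m/V = 0.940237/296.862 = 0.00316726 g/gal.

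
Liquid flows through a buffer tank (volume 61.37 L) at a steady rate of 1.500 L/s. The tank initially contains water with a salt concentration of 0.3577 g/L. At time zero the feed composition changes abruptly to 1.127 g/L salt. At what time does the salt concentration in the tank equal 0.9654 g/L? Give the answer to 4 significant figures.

Mass balance on the solute (V constant): V dC/dt = Q(C_in − C), so τ = V/Q = 40.9133 s.
C(t) = C_in + (C₀ − C_in) e^(−t/τ). Set C = 0.9654 and solve for t:
e^(−t/τ) = (C − C_in)/(C₀ − C_in) = (0.9654 − 1.127)/(0.3577 − 1.127) = 0.210061
t = −τ ln(…) = 40.9133 × 1.56036 = 63.8394 s.

63.84 s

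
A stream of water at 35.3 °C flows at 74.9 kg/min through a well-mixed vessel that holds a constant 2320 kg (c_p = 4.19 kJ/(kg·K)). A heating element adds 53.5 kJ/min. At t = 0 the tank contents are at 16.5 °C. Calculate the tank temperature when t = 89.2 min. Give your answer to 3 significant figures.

Energy balance: M c_p dT/dt = ṁ c_p (T_in − T) + 53.5.
Rearrange: dT/dt = (T_ss − T)/τ with τ = M/ṁ = 30.975 min and T_ss = T_in + Q̇/(ṁ c_p) = 35.470 °C.
This is linear first-order; T(t) = T_ss + (T₀ − T_ss) e^(−t/τ).
T(89.2) = 35.470 + (-18.970)·e^(−89.2/30.975) = 35.470 + (-18.970)·0.056147 = 34.405 °C.

34.4 °C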